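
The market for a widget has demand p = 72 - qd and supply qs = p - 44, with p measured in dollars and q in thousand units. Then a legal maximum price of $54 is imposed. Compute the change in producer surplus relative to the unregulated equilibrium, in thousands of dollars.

Rearranging demand gives qd = 72 - p. In a free market, 72 - p = p - 44 gives the equilibrium p* = 58, q* = 14.
Since 54 < 58, the ceiling is binding.
At p = 54: qd = 72 - 54 = 18 and qs = 54 - 44 = 10.
Producer surplus without the control is ½ · (58 - 44) · 14 = 98.
With the ceiling, producers sell 10 units at 54, so PS = ½ · (54 - 44) · 10 = 50.
Change in producer surplus = 50 - 98 = -48.

-48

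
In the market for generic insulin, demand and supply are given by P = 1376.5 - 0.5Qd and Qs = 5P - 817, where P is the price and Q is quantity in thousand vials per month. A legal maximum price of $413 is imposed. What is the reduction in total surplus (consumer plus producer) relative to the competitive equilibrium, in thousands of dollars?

82328.75

Rearranging demand gives Qd = 2753 - 2P. Equilibrium: 2753 - 2P = 5P - 817, so 3570 = 7P and P* = 510, Q* = 1733.
Because the ceiling (413) lies below the market-clearing price, it is binding.
At P = 413: Qd = 2753 - 2·413 = 1927 and Qs = 5·413 - 817 = 1248.
Quantity traded falls to 1248. At Q = 1248 the demand price is (2753 - 1248)/2 = 752.5 and the supply price is (817 + 1248)/5 = 413.
Deadweight loss = ½ · (752.5 - 413) · (1733 - 1248) = ½ · 339.5 · 485 = 82328.75.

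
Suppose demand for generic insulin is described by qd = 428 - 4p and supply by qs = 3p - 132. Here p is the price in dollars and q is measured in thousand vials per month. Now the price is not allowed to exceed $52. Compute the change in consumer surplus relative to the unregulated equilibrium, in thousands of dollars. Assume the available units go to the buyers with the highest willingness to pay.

Without the control the market clears where 428 - 4p = 3p - 132, i.e. p* = 80 and q* = 108.
Since 52 < 80, the ceiling is binding.
At p = 52: qd = 428 - 4·52 = 220 and qs = 3·52 - 132 = 24.
Consumer surplus without the control is ½ · (107 - 80) · 108 = 1458.
With the ceiling, 24 units are sold at 52 (assume they go to the highest-value buyers). The demand price at q = 24 is 101, so CS = ½ · [(107 - 52) + (101 - 52)] · 24 = 1248.
Change in consumer surplus = 1248 - 1458 = -210.

-210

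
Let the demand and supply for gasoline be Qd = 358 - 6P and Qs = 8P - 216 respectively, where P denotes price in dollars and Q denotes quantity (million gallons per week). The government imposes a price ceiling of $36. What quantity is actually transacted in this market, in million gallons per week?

Without the control the market clears where 358 - 6P = 8P - 216, i.e. P* = 41 and Q* = 112.
Because the ceiling (36) lies below the market-clearing price, it is binding.
At P = 36: Qd = 358 - 6·36 = 142 and Qs = 8·36 - 216 = 72.
The quantity actually transacted is the short side, supply: 72.

72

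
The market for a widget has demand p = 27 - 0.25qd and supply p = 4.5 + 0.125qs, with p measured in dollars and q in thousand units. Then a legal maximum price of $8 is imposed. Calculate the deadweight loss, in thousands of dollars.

192

Rearranging demand gives qd = 108 - 4p; rearranging supply gives qs = 8p - 36. Equilibrium: 108 - 4p = 8p - 36, so 144 = 12p and p* = 12, q* = 60.
The ceiling of 8 is below the equilibrium price 12, so it binds.
At p = 8: qd = 108 - 4·8 = 76 and qs = 8·8 - 36 = 28.
Quantity traded falls to 28. At q = 28 the demand price is (108 - 28)/4 = 20 and the supply price is (36 + 28)/8 = 8.
Deadweight loss = ½ · (20 - 8) · (60 - 28) = ½ · 12 · 32 = 192.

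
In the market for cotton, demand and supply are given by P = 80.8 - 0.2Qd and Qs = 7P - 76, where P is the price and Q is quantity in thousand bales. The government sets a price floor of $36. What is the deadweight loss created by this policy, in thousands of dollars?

0

Rearranging demand gives Qd = 404 - 5P. In a free market, 404 - 5P = 7P - 76 gives the equilibrium P* = 40, Q* = 204.
Since 36 is below P* = 40, the floor does not bind and the free-market outcome prevails.
Since the control does not bind, no trades are prevented and deadweight loss is zero.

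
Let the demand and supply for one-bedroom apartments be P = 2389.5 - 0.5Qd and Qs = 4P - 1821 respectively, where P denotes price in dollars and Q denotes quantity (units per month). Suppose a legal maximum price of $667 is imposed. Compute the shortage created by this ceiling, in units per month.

2598

Rearranging demand gives Qd = 4779 - 2P. Setting quantity demanded equal to quantity supplied, 4779 - 2P = 4P - 1821, gives P* = 1100 and Q* = 2579.
Because the ceiling (667) lies below the market-clearing price, it is binding.
At P = 667: Qd = 4779 - 2·667 = 3445 and Qs = 4·667 - 1821 = 847.
Shortage = Qd - Qs = 3445 - 847 = 2598.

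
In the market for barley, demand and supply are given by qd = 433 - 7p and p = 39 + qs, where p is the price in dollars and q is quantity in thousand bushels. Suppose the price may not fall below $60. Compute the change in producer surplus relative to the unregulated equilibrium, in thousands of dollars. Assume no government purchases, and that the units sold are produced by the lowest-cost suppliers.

Rearranging supply gives qs = p - 39. Setting quantity demanded equal to quantity supplied, 433 - 7p = p - 39, gives p* = 59 and q* = 20.
The floor of 60 is above the equilibrium price 59, so it binds.
At p = 60: qd = 433 - 7·60 = 13 and qs = 60 - 39 = 21.
Producer surplus without the control is ½ · (59 - 39) · 20 = 200.
With the floor, 13 units are sold at 60. The supply price at q = 13 is 52, so PS = ½ · [(60 - 39) + (60 - 52)] · 13 = 188.5.
Change in producer surplus = 188.5 - 200 = -11.5.

-11.5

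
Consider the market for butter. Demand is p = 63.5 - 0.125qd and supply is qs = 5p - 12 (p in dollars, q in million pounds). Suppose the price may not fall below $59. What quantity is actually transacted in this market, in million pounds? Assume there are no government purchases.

Rearranging demand gives qd = 508 - 8p. Equilibrium: 508 - 8p = 5p - 12, so 520 = 13p and p* = 40, q* = 188.
Because the floor (59) lies above the market-clearing price, it is binding.
At p = 59: qd = 508 - 8·59 = 36 and qs = 5·59 - 12 = 283.
The quantity actually transacted is the short side, demand: 36.

36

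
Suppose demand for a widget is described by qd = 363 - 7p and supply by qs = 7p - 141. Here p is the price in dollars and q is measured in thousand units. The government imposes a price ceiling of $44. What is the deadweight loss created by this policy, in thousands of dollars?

0

In a free market, 363 - 7p = 7p - 141 gives the equilibrium p* = 36, q* = 111.
Since 44 is above p* = 36, the ceiling does not bind and the free-market outcome prevails.
Since the control does not bind, no trades are prevented and deadweight loss is zero.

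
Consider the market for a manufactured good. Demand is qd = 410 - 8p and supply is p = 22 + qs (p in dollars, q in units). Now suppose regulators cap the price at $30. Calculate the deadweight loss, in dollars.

Rearranging supply gives qs = p - 22. Setting quantity demanded equal to quantity supplied, 410 - 8p = p - 22, gives p* = 48 and q* = 26.
The ceiling of 30 is below the equilibrium price 48, so it binds.
At p = 30: qd = 410 - 8·30 = 170 and qs = 30 - 22 = 8.
Quantity traded falls to 8. At q = 8 the demand price is (410 - 8)/8 = 50.25 and the supply price is 22 + 8 = 30.
Deadweight loss = ½ · (50.25 - 30) · (26 - 8) = ½ · 20.25 · 18 = 182.25.

182.25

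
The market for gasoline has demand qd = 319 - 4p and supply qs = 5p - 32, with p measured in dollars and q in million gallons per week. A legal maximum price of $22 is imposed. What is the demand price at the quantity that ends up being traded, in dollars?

Setting quantity demanded equal to quantity supplied, 319 - 4p = 5p - 32, gives p* = 39 and q* = 163.
Because the ceiling (22) lies below the market-clearing price, it is binding.
At p = 22: qd = 319 - 4·22 = 231 and qs = 5·22 - 32 = 78.
Only 78 units reach the market. On the demand curve, the marginal buyer's willingness to pay at q = 78 is (319 - 78)/4 = 60.25.

60.25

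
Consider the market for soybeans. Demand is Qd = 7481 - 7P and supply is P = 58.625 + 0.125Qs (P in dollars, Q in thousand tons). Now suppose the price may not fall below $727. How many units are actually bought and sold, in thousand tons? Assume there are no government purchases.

Rearranging supply gives Qs = 8P - 469. Setting quantity demanded equal to quantity supplied, 7481 - 7P = 8P - 469, gives P* = 530 and Q* = 3771.
The floor of 727 is above the equilibrium price 530, so it binds.
At P = 727: Qd = 7481 - 7·727 = 2392 and Qs = 8·727 - 469 = 5347.
The quantity actually transacted is the short side, demand: 2392.

2392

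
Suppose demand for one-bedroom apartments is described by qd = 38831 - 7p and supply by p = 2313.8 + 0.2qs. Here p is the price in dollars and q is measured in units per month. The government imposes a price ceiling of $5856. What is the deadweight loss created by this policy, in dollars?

Rearranging supply gives qs = 5p - 11569. Setting quantity demanded equal to quantity supplied, 38831 - 7p = 5p - 11569, gives p* = 4200 and q* = 9431.
Since 5856 is above p* = 4200, the ceiling does not bind and the free-market outcome prevails.
Since the control does not bind, no trades are prevented and deadweight loss is zero.

0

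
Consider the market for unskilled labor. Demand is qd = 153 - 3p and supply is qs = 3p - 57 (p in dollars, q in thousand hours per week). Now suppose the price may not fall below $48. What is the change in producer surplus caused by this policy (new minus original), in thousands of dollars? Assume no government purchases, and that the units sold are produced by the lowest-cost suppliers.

-136.5

Equilibrium: 153 - 3p = 3p - 57, so 210 = 6p and p* = 35, q* = 48.
Since 48 > 35, the floor is binding.
At p = 48: qd = 153 - 3·48 = 9 and qs = 3·48 - 57 = 87.
Producer surplus without the control is ½ · (35 - 19) · 48 = 384.
With the floor, 9 units are sold at 48. The supply price at q = 9 is 22, so PS = ½ · [(48 - 19) + (48 - 22)] · 9 = 247.5.
Change in producer surplus = 247.5 - 384 = -136.5.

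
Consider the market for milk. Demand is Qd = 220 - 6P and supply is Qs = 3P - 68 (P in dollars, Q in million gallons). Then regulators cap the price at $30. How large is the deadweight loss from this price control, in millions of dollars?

9

Without the control the market clears where 220 - 6P = 3P - 68, i.e. P* = 32 and Q* = 28.
Because the ceiling (30) lies below the market-clearing price, it is binding.
At P = 30: Qd = 220 - 6·30 = 40 and Qs = 3·30 - 68 = 22.
Quantity traded falls to 22. At Q = 22 the demand price is (220 - 22)/6 = 33 and the supply price is (68 + 22)/3 = 30.
Deadweight loss = ½ · (33 - 30) · (28 - 22) = ½ · 3 · 6 = 9.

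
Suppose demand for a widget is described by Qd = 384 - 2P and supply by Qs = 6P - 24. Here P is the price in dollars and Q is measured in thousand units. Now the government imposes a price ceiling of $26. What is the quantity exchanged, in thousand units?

132

Without the control the market clears where 384 - 2P = 6P - 24, i.e. P* = 51 and Q* = 282.
The ceiling of 26 is below the equilibrium price 51, so it binds.
At P = 26: Qd = 384 - 2·26 = 332 and Qs = 6·26 - 24 = 132.
The quantity actually transacted is the short side, supply: 132.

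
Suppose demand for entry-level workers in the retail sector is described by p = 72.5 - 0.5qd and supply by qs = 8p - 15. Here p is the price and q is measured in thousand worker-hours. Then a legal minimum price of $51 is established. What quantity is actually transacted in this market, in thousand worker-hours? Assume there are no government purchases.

43

Rearranging demand gives qd = 145 - 2p. Equilibrium: 145 - 2p = 8p - 15, so 160 = 10p and p* = 16, q* = 113.
Because the floor (51) lies above the market-clearing price, it is binding.
At p = 51: qd = 145 - 2·51 = 43 and qs = 8·51 - 15 = 393.
The quantity actually transacted is the short side, demand: 43.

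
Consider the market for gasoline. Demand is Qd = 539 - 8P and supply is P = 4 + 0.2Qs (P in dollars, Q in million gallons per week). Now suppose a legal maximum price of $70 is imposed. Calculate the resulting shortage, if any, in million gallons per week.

Rearranging supply gives Qs = 5P - 20. Setting quantity demanded equal to quantity supplied, 539 - 8P = 5P - 20, gives P* = 43 and Q* = 195.
The ceiling of 70 is above the equilibrium price 43, so it is not binding; the market clears at P* = 43, Q* = 195.
Since the control does not bind, there is no shortage.

0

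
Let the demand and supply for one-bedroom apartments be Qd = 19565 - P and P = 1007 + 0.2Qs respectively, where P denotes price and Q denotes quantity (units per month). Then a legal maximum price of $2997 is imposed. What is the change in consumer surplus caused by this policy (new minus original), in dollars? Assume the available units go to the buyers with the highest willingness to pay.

-4232762.5

Rearranging supply gives Qs = 5P - 5035. Equilibrium: 19565 - P = 5P - 5035, so 24600 = 6P and P* = 4100, Q* = 15465.
Because the ceiling (2997) lies below the market-clearing price, it is binding.
At P = 2997: Qd = 19565 - 2997 = 16568 and Qs = 5·2997 - 5035 = 9950.
Consumer surplus without the control is ½ · (19565 - 4100) · 15465 = 119583112.5.
With the ceiling, 9950 units are sold at 2997 (assume they go to the highest-value buyers). The demand price at Q = 9950 is 9615, so CS = ½ · [(19565 - 2997) + (9615 - 2997)] · 9950 = 115350350.
Change in consumer surplus = 115350350 - 119583112.5 = -4232762.5.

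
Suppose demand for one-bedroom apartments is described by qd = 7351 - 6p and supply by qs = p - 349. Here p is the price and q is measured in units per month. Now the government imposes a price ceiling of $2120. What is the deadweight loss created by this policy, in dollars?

In a free market, 7351 - 6p = p - 349 gives the equilibrium p* = 1100, q* = 751.
Since 2120 is above p* = 1100, the ceiling does not bind and the free-market outcome prevails.
Since the control does not bind, no trades are prevented and deadweight loss is zero.

0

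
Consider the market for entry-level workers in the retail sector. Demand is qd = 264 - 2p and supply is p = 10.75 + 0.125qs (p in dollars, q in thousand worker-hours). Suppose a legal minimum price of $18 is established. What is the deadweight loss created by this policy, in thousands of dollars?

0

Rearranging supply gives qs = 8p - 86. In a free market, 264 - 2p = 8p - 86 gives the equilibrium p* = 35, q* = 194.
The floor of 18 is below the equilibrium price 35, so it is not binding; the market clears at p* = 35, q* = 194.
Since the control does not bind, no trades are prevented and deadweight loss is zero.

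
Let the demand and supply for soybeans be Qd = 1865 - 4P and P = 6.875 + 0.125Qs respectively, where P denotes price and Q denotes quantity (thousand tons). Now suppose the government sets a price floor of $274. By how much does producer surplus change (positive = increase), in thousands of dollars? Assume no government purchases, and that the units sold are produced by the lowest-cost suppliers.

Rearranging supply gives Qs = 8P - 55. Without the control the market clears where 1865 - 4P = 8P - 55, i.e. P* = 160 and Q* = 1225.
Because the floor (274) lies above the market-clearing price, it is binding.
At P = 274: Qd = 1865 - 4·274 = 769 and Qs = 8·274 - 55 = 2137.
Producer surplus without the control is ½ · (160 - 6.875) · 1225 = 93789.0625.
With the floor, 769 units are sold at 274. The supply price at Q = 769 is 103, so PS = ½ · [(274 - 6.875) + (274 - 103)] · 769 = 168459.0625.
Change in producer surplus = 168459.0625 - 93789.0625 = 74670.

74670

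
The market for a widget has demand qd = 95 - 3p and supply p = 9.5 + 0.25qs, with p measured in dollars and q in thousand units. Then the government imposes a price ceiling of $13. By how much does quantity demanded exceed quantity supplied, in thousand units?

42

Rearranging supply gives qs = 4p - 38. Setting quantity demanded equal to quantity supplied, 95 - 3p = 4p - 38, gives p* = 19 and q* = 38.
Since 13 < 19, the ceiling is binding.
At p = 13: qd = 95 - 3·13 = 56 and qs = 4·13 - 38 = 14.
Shortage = qd - qs = 56 - 14 = 42.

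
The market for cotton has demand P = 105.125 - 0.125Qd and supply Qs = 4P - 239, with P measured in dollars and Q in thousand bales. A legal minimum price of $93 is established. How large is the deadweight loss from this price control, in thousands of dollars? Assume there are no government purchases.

Rearranging demand gives Qd = 841 - 8P. Equilibrium: 841 - 8P = 4P - 239, so 1080 = 12P and P* = 90, Q* = 121.
Because the floor (93) lies above the market-clearing price, it is binding.
At P = 93: Qd = 841 - 8·93 = 97 and Qs = 4·93 - 239 = 133.
Quantity traded falls to 97. At Q = 97 the demand price is (841 - 97)/8 = 93 and the supply price is (239 + 97)/4 = 84.
Deadweight loss = ½ · (93 - 84) · (121 - 97) = ½ · 9 · 24 = 108.

108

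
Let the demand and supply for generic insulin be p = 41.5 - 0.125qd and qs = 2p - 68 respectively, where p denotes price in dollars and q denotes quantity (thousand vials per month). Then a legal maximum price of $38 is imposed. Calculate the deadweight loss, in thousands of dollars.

5

Rearranging demand gives qd = 332 - 8p. Without the control the market clears where 332 - 8p = 2p - 68, i.e. p* = 40 and q* = 12.
Since 38 < 40, the ceiling is binding.
At p = 38: qd = 332 - 8·38 = 28 and qs = 2·38 - 68 = 8.
Quantity traded falls to 8. At q = 8 the demand price is (332 - 8)/8 = 40.5 and the supply price is (68 + 8)/2 = 38.
Deadweight loss = ½ · (40.5 - 38) · (12 - 8) = ½ · 2.5 · 4 = 5.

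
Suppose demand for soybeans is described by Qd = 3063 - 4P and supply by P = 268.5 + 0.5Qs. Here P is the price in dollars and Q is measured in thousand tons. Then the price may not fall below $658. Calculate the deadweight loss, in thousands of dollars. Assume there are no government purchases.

20184

Rearranging supply gives Qs = 2P - 537. Equilibrium: 3063 - 4P = 2P - 537, so 3600 = 6P and P* = 600, Q* = 663.
The floor of 658 is above the equilibrium price 600, so it binds.
At P = 658: Qd = 3063 - 4·658 = 431 and Qs = 2·658 - 537 = 779.
Quantity traded falls to 431. At Q = 431 the demand price is (3063 - 431)/4 = 658 and the supply price is (537 + 431)/2 = 484.
Deadweight loss = ½ · (658 - 484) · (663 - 431) = ½ · 174 · 232 = 20184.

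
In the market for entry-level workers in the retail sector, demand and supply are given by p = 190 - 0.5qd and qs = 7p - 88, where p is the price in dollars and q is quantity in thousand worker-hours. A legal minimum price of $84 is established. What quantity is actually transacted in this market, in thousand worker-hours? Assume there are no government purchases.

212

Rearranging demand gives qd = 380 - 2p. Without the control the market clears where 380 - 2p = 7p - 88, i.e. p* = 52 and q* = 276.
The floor of 84 is above the equilibrium price 52, so it binds.
At p = 84: qd = 380 - 2·84 = 212 and qs = 7·84 - 88 = 500.
The quantity actually transacted is the short side, demand: 212.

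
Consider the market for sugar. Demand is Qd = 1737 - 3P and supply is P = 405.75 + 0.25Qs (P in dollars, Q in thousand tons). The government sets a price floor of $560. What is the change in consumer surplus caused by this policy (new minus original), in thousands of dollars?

-14160

Rearranging supply gives Qs = 4P - 1623. In a free market, 1737 - 3P = 4P - 1623 gives the equilibrium P* = 480, Q* = 297.
Since 560 > 480, the floor is binding.
At P = 560: Qd = 1737 - 3·560 = 57 and Qs = 4·560 - 1623 = 617.
Consumer surplus without the control is ½ · (579 - 480) · 297 = 14701.5.
With the floor, consumers buy 57 units at 560, so CS = ½ · (579 - 560) · 57 = 541.5.
Change in consumer surplus = 541.5 - 14701.5 = -14160.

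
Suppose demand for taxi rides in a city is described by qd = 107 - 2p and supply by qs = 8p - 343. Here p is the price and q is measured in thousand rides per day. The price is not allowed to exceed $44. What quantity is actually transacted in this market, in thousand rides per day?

In a free market, 107 - 2p = 8p - 343 gives the equilibrium p* = 45, q* = 17.
Because the ceiling (44) lies below the market-clearing price, it is binding.
At p = 44: qd = 107 - 2·44 = 19 and qs = 8·44 - 343 = 9.
The quantity actually transacted is the short side, supply: 9.

9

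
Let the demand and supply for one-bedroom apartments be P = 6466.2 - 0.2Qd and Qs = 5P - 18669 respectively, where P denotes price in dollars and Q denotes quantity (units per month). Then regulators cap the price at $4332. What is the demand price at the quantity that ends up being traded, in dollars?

5868

Rearranging demand gives Qd = 32331 - 5P. In a free market, 32331 - 5P = 5P - 18669 gives the equilibrium P* = 5100, Q* = 6831.
The ceiling of 4332 is below the equilibrium price 5100, so it binds.
At P = 4332: Qd = 32331 - 5·4332 = 10671 and Qs = 5·4332 - 18669 = 2991.
Only 2991 units reach the market. On the demand curve, the marginal buyer's willingness to pay at Q = 2991 is (32331 - 2991)/5 = 5868.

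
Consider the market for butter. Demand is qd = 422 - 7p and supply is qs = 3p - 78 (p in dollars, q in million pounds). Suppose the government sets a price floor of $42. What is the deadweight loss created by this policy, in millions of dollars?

0

In a free market, 422 - 7p = 3p - 78 gives the equilibrium p* = 50, q* = 72.
Since 42 is below p* = 50, the floor does not bind and the free-market outcome prevails.
Since the control does not bind, no trades are prevented and deadweight loss is zero.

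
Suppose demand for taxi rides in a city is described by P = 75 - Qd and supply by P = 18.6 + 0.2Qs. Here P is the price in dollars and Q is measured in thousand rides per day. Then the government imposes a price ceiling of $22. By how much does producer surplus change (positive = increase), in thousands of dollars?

-192

Rearranging demand gives Qd = 75 - P; rearranging supply gives Qs = 5P - 93. Setting quantity demanded equal to quantity supplied, 75 - P = 5P - 93, gives P* = 28 and Q* = 47.
Because the ceiling (22) lies below the market-clearing price, it is binding.
At P = 22: Qd = 75 - 22 = 53 and Qs = 5·22 - 93 = 17.
Producer surplus without the control is ½ · (28 - 18.6) · 47 = 220.9.
With the ceiling, producers sell 17 units at 22, so PS = ½ · (22 - 18.6) · 17 = 28.9.
Change in producer surplus = 28.9 - 220.9 = -192.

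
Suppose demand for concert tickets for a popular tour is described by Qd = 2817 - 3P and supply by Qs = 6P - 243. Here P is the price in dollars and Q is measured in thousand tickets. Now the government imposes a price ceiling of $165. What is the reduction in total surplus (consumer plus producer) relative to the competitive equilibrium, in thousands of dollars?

Setting quantity demanded equal to quantity supplied, 2817 - 3P = 6P - 243, gives P* = 340 and Q* = 1797.
Since 165 < 340, the ceiling is binding.
At P = 165: Qd = 2817 - 3·165 = 2322 and Qs = 6·165 - 243 = 747.
Quantity traded falls to 747. At Q = 747 the demand price is (2817 - 747)/3 = 690 and the supply price is (243 + 747)/6 = 165.
Deadweight loss = ½ · (690 - 165) · (1797 - 747) = ½ · 525 · 1050 = 275625.

275625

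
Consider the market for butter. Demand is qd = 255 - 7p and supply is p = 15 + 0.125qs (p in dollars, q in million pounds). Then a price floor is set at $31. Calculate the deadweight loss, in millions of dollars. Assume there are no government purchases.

Rearranging supply gives qs = 8p - 120. In a free market, 255 - 7p = 8p - 120 gives the equilibrium p* = 25, q* = 80.
Since 31 > 25, the floor is binding.
At p = 31: qd = 255 - 7·31 = 38 and qs = 8·31 - 120 = 128.
Quantity traded falls to 38. At q = 38 the demand price is (255 - 38)/7 = 31 and the supply price is (120 + 38)/8 = 19.75.
Deadweight loss = ½ · (31 - 19.75) · (80 - 38) = ½ · 11.25 · 42 = 236.25.

236.25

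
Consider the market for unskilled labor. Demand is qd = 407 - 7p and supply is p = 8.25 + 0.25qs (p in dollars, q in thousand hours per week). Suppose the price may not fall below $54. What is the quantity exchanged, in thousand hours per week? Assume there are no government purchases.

Rearranging supply gives qs = 4p - 33. In a free market, 407 - 7p = 4p - 33 gives the equilibrium p* = 40, q* = 127.
Since 54 > 40, the floor is binding.
At p = 54: qd = 407 - 7·54 = 29 and qs = 4·54 - 33 = 183.
The quantity actually transacted is the short side, demand: 29.

29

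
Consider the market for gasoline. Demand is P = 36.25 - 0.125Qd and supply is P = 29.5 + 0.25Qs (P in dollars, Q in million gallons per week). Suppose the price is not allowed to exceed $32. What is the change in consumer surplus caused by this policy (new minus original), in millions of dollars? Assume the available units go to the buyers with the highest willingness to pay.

Rearranging demand gives Qd = 290 - 8P; rearranging supply gives Qs = 4P - 118. Equilibrium: 290 - 8P = 4P - 118, so 408 = 12P and P* = 34, Q* = 18.
Because the ceiling (32) lies below the market-clearing price, it is binding.
At P = 32: Qd = 290 - 8·32 = 34 and Qs = 4·32 - 118 = 10.
Consumer surplus without the control is ½ · (36.25 - 34) · 18 = 20.25.
With the ceiling, 10 units are sold at 32 (assume they go to the highest-value buyers). The demand price at Q = 10 is 35, so CS = ½ · [(36.25 - 32) + (35 - 32)] · 10 = 36.25.
Change in consumer surplus = 36.25 - 20.25 = 16.

16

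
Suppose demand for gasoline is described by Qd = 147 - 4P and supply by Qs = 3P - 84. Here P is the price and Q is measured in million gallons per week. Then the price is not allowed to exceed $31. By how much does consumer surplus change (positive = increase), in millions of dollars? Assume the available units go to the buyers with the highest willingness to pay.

Equilibrium: 147 - 4P = 3P - 84, so 231 = 7P and P* = 33, Q* = 15.
Since 31 < 33, the ceiling is binding.
At P = 31: Qd = 147 - 4·31 = 23 and Qs = 3·31 - 84 = 9.
Consumer surplus without the control is ½ · (36.75 - 33) · 15 = 28.125.
With the ceiling, 9 units are sold at 31 (assume they go to the highest-value buyers). The demand price at Q = 9 is 34.5, so CS = ½ · [(36.75 - 31) + (34.5 - 31)] · 9 = 41.625.
Change in consumer surplus = 41.625 - 28.125 = 13.5.

13.5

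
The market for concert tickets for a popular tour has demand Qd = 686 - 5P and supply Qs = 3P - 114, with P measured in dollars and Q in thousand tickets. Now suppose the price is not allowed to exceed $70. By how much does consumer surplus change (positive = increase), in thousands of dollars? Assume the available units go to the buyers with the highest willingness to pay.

Without the control the market clears where 686 - 5P = 3P - 114, i.e. P* = 100 and Q* = 186.
Since 70 < 100, the ceiling is binding.
At P = 70: Qd = 686 - 5·70 = 336 and Qs = 3·70 - 114 = 96.
Consumer surplus without the control is ½ · (137.2 - 100) · 186 = 3459.6.
With the ceiling, 96 units are sold at 70 (assume they go to the highest-value buyers). The demand price at Q = 96 is 118, so CS = ½ · [(137.2 - 70) + (118 - 70)] · 96 = 5529.6.
Change in consumer surplus = 5529.6 - 3459.6 = 2070.

2070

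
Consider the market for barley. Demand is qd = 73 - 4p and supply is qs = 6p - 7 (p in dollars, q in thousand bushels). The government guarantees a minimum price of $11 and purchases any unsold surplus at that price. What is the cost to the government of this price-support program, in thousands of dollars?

Setting quantity demanded equal to quantity supplied, 73 - 4p = 6p - 7, gives p* = 8 and q* = 41.
Since 11 > 8, the floor is binding.
At p = 11: qd = 73 - 4·11 = 29 and qs = 6·11 - 7 = 59.
Surplus = qs - qd = 30.
Government expenditure = surplus × support price = 30 × 11 = 330.

330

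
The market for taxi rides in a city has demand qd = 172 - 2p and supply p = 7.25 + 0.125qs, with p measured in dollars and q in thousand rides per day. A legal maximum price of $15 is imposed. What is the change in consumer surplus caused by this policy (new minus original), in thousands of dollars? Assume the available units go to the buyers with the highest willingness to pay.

-528

Rearranging supply gives qs = 8p - 58. Without the control the market clears where 172 - 2p = 8p - 58, i.e. p* = 23 and q* = 126.
Because the ceiling (15) lies below the market-clearing price, it is binding.
At p = 15: qd = 172 - 2·15 = 142 and qs = 8·15 - 58 = 62.
Consumer surplus without the control is ½ · (86 - 23) · 126 = 3969.
With the ceiling, 62 units are sold at 15 (assume they go to the highest-value buyers). The demand price at q = 62 is 55, so CS = ½ · [(86 - 15) + (55 - 15)] · 62 = 3441.
Change in consumer surplus = 3441 - 3969 = -528.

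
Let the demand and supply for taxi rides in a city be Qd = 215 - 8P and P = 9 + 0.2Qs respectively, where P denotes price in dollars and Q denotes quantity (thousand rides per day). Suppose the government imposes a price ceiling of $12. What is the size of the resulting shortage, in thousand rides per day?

Rearranging supply gives Qs = 5P - 45. In a free market, 215 - 8P = 5P - 45 gives the equilibrium P* = 20, Q* = 55.
The ceiling of 12 is below the equilibrium price 20, so it binds.
At P = 12: Qd = 215 - 8·12 = 119 and Qs = 5·12 - 45 = 15.
Shortage = Qd - Qs = 119 - 15 = 104.

104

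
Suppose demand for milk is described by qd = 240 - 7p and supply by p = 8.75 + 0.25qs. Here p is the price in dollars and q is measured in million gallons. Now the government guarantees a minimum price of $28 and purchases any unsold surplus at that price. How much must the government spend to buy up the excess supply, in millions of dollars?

Rearranging supply gives qs = 4p - 35. Equilibrium: 240 - 7p = 4p - 35, so 275 = 11p and p* = 25, q* = 65.
The floor of 28 is above the equilibrium price 25, so it binds.
At p = 28: qd = 240 - 7·28 = 44 and qs = 4·28 - 35 = 77.
Surplus = qs - qd = 33.
Government expenditure = surplus × support price = 33 × 28 = 924.

924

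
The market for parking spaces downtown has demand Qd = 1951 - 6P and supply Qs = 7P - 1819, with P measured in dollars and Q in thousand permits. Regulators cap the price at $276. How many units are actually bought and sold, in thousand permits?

In a free market, 1951 - 6P = 7P - 1819 gives the equilibrium P* = 290, Q* = 211.
Because the ceiling (276) lies below the market-clearing price, it is binding.
At P = 276: Qd = 1951 - 6·276 = 295 and Qs = 7·276 - 1819 = 113.
The quantity actually transacted is the short side, supply: 113.

113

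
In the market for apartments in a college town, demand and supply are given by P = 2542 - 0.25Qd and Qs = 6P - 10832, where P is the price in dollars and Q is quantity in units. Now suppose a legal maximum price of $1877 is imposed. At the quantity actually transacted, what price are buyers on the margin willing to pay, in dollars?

Rearranging demand gives Qd = 10168 - 4P. In a free market, 10168 - 4P = 6P - 10832 gives the equilibrium P* = 2100, Q* = 1768.
Since 1877 < 2100, the ceiling is binding.
At P = 1877: Qd = 10168 - 4·1877 = 2660 and Qs = 6·1877 - 10832 = 430.
Only 430 units reach the market. On the demand curve, the marginal buyer's willingness to pay at Q = 430 is (10168 - 430)/4 = 2434.5.

2434.5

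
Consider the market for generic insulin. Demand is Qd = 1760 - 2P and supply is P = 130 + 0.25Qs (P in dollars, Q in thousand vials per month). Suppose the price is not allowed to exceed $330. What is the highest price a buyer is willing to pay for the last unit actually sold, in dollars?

480

Rearranging supply gives Qs = 4P - 520. Equilibrium: 1760 - 2P = 4P - 520, so 2280 = 6P and P* = 380, Q* = 1000.
The ceiling of 330 is below the equilibrium price 380, so it binds.
At P = 330: Qd = 1760 - 2·330 = 1100 and Qs = 4·330 - 520 = 800.
Only 800 units reach the market. On the demand curve, the marginal buyer's willingness to pay at Q = 800 is (1760 - 800)/2 = 480.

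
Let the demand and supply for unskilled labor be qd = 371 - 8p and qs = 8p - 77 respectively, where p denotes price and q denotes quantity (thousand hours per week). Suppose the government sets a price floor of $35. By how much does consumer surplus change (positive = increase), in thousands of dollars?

-833

Setting quantity demanded equal to quantity supplied, 371 - 8p = 8p - 77, gives p* = 28 and q* = 147.
Because the floor (35) lies above the market-clearing price, it is binding.
At p = 35: qd = 371 - 8·35 = 91 and qs = 8·35 - 77 = 203.
Consumer surplus without the control is ½ · (46.375 - 28) · 147 = 1350.5625.
With the floor, consumers buy 91 units at 35, so CS = ½ · (46.375 - 35) · 91 = 517.5625.
Change in consumer surplus = 517.5625 - 1350.5625 = -833.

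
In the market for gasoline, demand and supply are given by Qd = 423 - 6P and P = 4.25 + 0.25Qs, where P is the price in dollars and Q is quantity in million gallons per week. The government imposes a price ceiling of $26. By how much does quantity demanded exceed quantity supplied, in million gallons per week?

180

Rearranging supply gives Qs = 4P - 17. Setting quantity demanded equal to quantity supplied, 423 - 6P = 4P - 17, gives P* = 44 and Q* = 159.
Because the ceiling (26) lies below the market-clearing price, it is binding.
At P = 26: Qd = 423 - 6·26 = 267 and Qs = 4·26 - 17 = 87.
Shortage = Qd - Qs = 267 - 87 = 180.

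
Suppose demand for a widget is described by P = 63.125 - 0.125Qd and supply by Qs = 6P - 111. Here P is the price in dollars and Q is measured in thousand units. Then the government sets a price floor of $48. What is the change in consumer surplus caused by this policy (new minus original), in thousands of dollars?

Rearranging demand gives Qd = 505 - 8P. Setting quantity demanded equal to quantity supplied, 505 - 8P = 6P - 111, gives P* = 44 and Q* = 153.
The floor of 48 is above the equilibrium price 44, so it binds.
At P = 48: Qd = 505 - 8·48 = 121 and Qs = 6·48 - 111 = 177.
Consumer surplus without the control is ½ · (63.125 - 44) · 153 = 1463.0625.
With the floor, consumers buy 121 units at 48, so CS = ½ · (63.125 - 48) · 121 = 915.0625.
Change in consumer surplus = 915.0625 - 1463.0625 = -548.

-548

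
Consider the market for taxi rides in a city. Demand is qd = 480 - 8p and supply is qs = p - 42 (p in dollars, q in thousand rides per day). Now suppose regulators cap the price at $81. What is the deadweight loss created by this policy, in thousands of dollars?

0

Without the control the market clears where 480 - 8p = p - 42, i.e. p* = 58 and q* = 16.
The ceiling of 81 is above the equilibrium price 58, so it is not binding; the market clears at p* = 58, q* = 16.
Since the control does not bind, no trades are prevented and deadweight loss is zero.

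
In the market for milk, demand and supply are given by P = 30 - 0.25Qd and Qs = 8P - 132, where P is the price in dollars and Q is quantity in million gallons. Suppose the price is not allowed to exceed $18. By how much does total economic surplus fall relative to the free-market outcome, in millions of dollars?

Rearranging demand gives Qd = 120 - 4P. Equilibrium: 120 - 4P = 8P - 132, so 252 = 12P and P* = 21, Q* = 36.
The ceiling of 18 is below the equilibrium price 21, so it binds.
At P = 18: Qd = 120 - 4·18 = 48 and Qs = 8·18 - 132 = 12.
Quantity traded falls to 12. At Q = 12 the demand price is (120 - 12)/4 = 27 and the supply price is (132 + 12)/8 = 18.
Deadweight loss = ½ · (27 - 18) · (36 - 12) = ½ · 9 · 24 = 108.

108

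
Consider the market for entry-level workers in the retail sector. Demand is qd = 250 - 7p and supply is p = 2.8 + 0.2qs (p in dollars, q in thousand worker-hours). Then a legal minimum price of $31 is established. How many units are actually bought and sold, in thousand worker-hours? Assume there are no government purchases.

Rearranging supply gives qs = 5p - 14. In a free market, 250 - 7p = 5p - 14 gives the equilibrium p* = 22, q* = 96.
The floor of 31 is above the equilibrium price 22, so it binds.
At p = 31: qd = 250 - 7·31 = 33 and qs = 5·31 - 14 = 141.
The quantity actually transacted is the short side, demand: 33.

33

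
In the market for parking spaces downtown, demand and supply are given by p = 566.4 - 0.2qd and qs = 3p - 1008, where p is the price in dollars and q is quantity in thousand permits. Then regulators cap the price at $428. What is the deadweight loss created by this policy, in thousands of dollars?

6489.6

Rearranging demand gives qd = 2832 - 5p. Equilibrium: 2832 - 5p = 3p - 1008, so 3840 = 8p and p* = 480, q* = 432.
The ceiling of 428 is below the equilibrium price 480, so it binds.
At p = 428: qd = 2832 - 5·428 = 692 and qs = 3·428 - 1008 = 276.
Quantity traded falls to 276. At q = 276 the demand price is (2832 - 276)/5 = 511.2 and the supply price is (1008 + 276)/3 = 428.
Deadweight loss = ½ · (511.2 - 428) · (432 - 276) = ½ · 83.2 · 156 = 6489.6.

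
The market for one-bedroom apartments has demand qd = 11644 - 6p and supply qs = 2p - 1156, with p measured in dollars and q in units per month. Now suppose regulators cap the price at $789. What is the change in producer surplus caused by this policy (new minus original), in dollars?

-999963

Equilibrium: 11644 - 6p = 2p - 1156, so 12800 = 8p and p* = 1600, q* = 2044.
Since 789 < 1600, the ceiling is binding.
At p = 789: qd = 11644 - 6·789 = 6910 and qs = 2·789 - 1156 = 422.
Producer surplus without the control is ½ · (1600 - 578) · 2044 = 1044484.
With the ceiling, producers sell 422 units at 789, so PS = ½ · (789 - 578) · 422 = 44521.
Change in producer surplus = 44521 - 1044484 = -999963.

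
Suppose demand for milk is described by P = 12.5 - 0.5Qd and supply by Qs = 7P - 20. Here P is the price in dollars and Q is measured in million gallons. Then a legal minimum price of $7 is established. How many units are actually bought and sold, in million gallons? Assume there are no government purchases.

11

Rearranging demand gives Qd = 25 - 2P. In a free market, 25 - 2P = 7P - 20 gives the equilibrium P* = 5, Q* = 15.
The floor of 7 is above the equilibrium price 5, so it binds.
At P = 7: Qd = 25 - 2·7 = 11 and Qs = 7·7 - 20 = 29.
The quantity actually transacted is the short side, demand: 11.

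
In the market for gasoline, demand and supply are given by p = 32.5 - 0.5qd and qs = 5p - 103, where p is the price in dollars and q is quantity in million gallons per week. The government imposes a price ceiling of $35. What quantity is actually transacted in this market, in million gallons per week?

Rearranging demand gives qd = 65 - 2p. In a free market, 65 - 2p = 5p - 103 gives the equilibrium p* = 24, q* = 17.
Since 35 is above p* = 24, the ceiling does not bind and the free-market outcome prevails.

17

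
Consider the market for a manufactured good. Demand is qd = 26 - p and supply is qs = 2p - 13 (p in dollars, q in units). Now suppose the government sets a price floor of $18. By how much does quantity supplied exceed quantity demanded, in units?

15

In a free market, 26 - p = 2p - 13 gives the equilibrium p* = 13, q* = 13.
Because the floor (18) lies above the market-clearing price, it is binding.
At p = 18: qd = 26 - 18 = 8 and qs = 2·18 - 13 = 23.
Surplus = qs - qd = 23 - 8 = 15.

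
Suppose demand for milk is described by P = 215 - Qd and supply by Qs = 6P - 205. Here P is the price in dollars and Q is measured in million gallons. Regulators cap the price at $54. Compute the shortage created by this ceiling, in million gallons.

Rearranging demand gives Qd = 215 - P. Without the control the market clears where 215 - P = 6P - 205, i.e. P* = 60 and Q* = 155.
Since 54 < 60, the ceiling is binding.
At P = 54: Qd = 215 - 54 = 161 and Qs = 6·54 - 205 = 119.
Shortage = Qd - Qs = 161 - 119 = 42.

42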